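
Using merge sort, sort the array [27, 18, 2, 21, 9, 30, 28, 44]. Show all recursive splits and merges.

Merge sort trace:

Split: [27, 18, 2, 21, 9, 30, 28, 44] -> [27, 18, 2, 21] and [9, 30, 28, 44]
  Split: [27, 18, 2, 21] -> [27, 18] and [2, 21]
    Split: [27, 18] -> [27] and [18]
    Merge: [27] + [18] -> [18, 27]
    Split: [2, 21] -> [2] and [21]
    Merge: [2] + [21] -> [2, 21]
  Merge: [18, 27] + [2, 21] -> [2, 18, 21, 27]
  Split: [9, 30, 28, 44] -> [9, 30] and [28, 44]
    Split: [9, 30] -> [9] and [30]
    Merge: [9] + [30] -> [9, 30]
    Split: [28, 44] -> [28] and [44]
    Merge: [28] + [44] -> [28, 44]
  Merge: [9, 30] + [28, 44] -> [9, 28, 30, 44]
Merge: [2, 18, 21, 27] + [9, 28, 30, 44] -> [2, 9, 18, 21, 27, 28, 30, 44]

Final sorted array: [2, 9, 18, 21, 27, 28, 30, 44]

The merge sort proceeds by recursively splitting the array and merging sorted halves.
After all merges, the sorted array is [2, 9, 18, 21, 27, 28, 30, 44].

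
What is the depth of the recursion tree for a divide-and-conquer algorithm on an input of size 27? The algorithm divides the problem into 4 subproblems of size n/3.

For divide and conquer with division factor 3:

Problem sizes at each level:
Level 0: 27
Level 1: 9
Level 2: 3
Level 3: 1

The root is level 0 and the size-1 base case is level 3 (the tree spans levels 0 through 3, i.e. 4 levels counting the root), so the depth is the number of divisions: log_3(27) = 3

The recursion tree depth is log_3(27) = 3. At each level, the problem size is divided by 3, so it takes 3 divisions to reduce to a base case of size 1. The algorithm makes 4 recursive calls at each level.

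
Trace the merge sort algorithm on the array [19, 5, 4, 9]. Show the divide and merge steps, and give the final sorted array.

Merge sort trace:

Split: [19, 5, 4, 9] -> [19, 5] and [4, 9]
  Split: [19, 5] -> [19] and [5]
  Merge: [19] + [5] -> [5, 19]
  Split: [4, 9] -> [4] and [9]
  Merge: [4] + [9] -> [4, 9]
Merge: [5, 19] + [4, 9] -> [4, 5, 9, 19]

Final sorted array: [4, 5, 9, 19]

The merge sort proceeds by recursively splitting the array and merging sorted halves.
After all merges, the sorted array is [4, 5, 9, 19].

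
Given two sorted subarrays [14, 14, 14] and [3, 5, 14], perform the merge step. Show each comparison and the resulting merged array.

Merging process:

Compare 14 vs 3: take 3 from right. Merged: [3]
Compare 14 vs 5: take 5 from right. Merged: [3, 5]
Compare 14 vs 14: take 14 from left. Merged: [3, 5, 14]
Compare 14 vs 14: take 14 from left. Merged: [3, 5, 14, 14]
Compare 14 vs 14: take 14 from left. Merged: [3, 5, 14, 14, 14]
Append remaining from right: [14]. Merged: [3, 5, 14, 14, 14, 14]

Final merged array: [3, 5, 14, 14, 14, 14]
Total comparisons: 5

The merged array is [3, 5, 14, 14, 14, 14], requiring 5 comparisons. The merge step runs in O(n) time where n is the total number of elements.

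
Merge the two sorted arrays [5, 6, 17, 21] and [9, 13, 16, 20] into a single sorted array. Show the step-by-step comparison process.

Merging process:

Compare 5 vs 9: take 5 from left. Merged: [5]
Compare 6 vs 9: take 6 from left. Merged: [5, 6]
Compare 17 vs 9: take 9 from right. Merged: [5, 6, 9]
Compare 17 vs 13: take 13 from right. Merged: [5, 6, 9, 13]
Compare 17 vs 16: take 16 from right. Merged: [5, 6, 9, 13, 16]
Compare 17 vs 20: take 17 from left. Merged: [5, 6, 9, 13, 16, 17]
Compare 21 vs 20: take 20 from right. Merged: [5, 6, 9, 13, 16, 17, 20]
Append remaining from left: [21]. Merged: [5, 6, 9, 13, 16, 17, 20, 21]

Final merged array: [5, 6, 9, 13, 16, 17, 20, 21]
Total comparisons: 7

The merged array is [5, 6, 9, 13, 16, 17, 20, 21], requiring 7 comparisons. The merge step runs in O(n) time where n is the total number of elements.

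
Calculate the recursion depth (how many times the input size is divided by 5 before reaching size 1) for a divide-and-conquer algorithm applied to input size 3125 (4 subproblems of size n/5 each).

For divide and conquer with division factor 5:

Problem sizes at each level:
Level 0: 3125
Level 1: 625
Level 2: 125
Level 3: 25
Level 4: 5
Level 5: 1

The root is level 0 and the size-1 base case is level 5 (the tree spans levels 0 through 5, i.e. 6 levels counting the root), so the depth is the number of divisions: log_5(3125) = 5

The recursion tree depth is log_5(3125) = 5. At each level, the problem size is divided by 5, so it takes 5 divisions to reduce to a base case of size 1. The algorithm makes 4 recursive calls at each level.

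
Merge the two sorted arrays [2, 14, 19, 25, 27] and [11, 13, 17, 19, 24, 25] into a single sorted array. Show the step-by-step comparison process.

Merging process:

Compare 2 vs 11: take 2 from left. Merged: [2]
Compare 14 vs 11: take 11 from right. Merged: [2, 11]
Compare 14 vs 13: take 13 from right. Merged: [2, 11, 13]
Compare 14 vs 17: take 14 from left. Merged: [2, 11, 13, 14]
Compare 19 vs 17: take 17 from right. Merged: [2, 11, 13, 14, 17]
Compare 19 vs 19: take 19 from left. Merged: [2, 11, 13, 14, 17, 19]
Compare 25 vs 19: take 19 from right. Merged: [2, 11, 13, 14, 17, 19, 19]
Compare 25 vs 24: take 24 from right. Merged: [2, 11, 13, 14, 17, 19, 19, 24]
Compare 25 vs 25: take 25 from left. Merged: [2, 11, 13, 14, 17, 19, 19, 24, 25]
Compare 27 vs 25: take 25 from right. Merged: [2, 11, 13, 14, 17, 19, 19, 24, 25, 25]
Append remaining from left: [27]. Merged: [2, 11, 13, 14, 17, 19, 19, 24, 25, 25, 27]

Final merged array: [2, 11, 13, 14, 17, 19, 19, 24, 25, 25, 27]
Total comparisons: 10

The merged array is [2, 11, 13, 14, 17, 19, 19, 24, 25, 25, 27], requiring 10 comparisons. The merge step runs in O(n) time where n is the total number of elements.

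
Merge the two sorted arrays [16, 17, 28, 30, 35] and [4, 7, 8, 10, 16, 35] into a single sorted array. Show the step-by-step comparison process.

Merging process:

Compare 16 vs 4: take 4 from right. Merged: [4]
Compare 16 vs 7: take 7 from right. Merged: [4, 7]
Compare 16 vs 8: take 8 from right. Merged: [4, 7, 8]
Compare 16 vs 10: take 10 from right. Merged: [4, 7, 8, 10]
Compare 16 vs 16: take 16 from left. Merged: [4, 7, 8, 10, 16]
Compare 17 vs 16: take 16 from right. Merged: [4, 7, 8, 10, 16, 16]
Compare 17 vs 35: take 17 from left. Merged: [4, 7, 8, 10, 16, 16, 17]
Compare 28 vs 35: take 28 from left. Merged: [4, 7, 8, 10, 16, 16, 17, 28]
Compare 30 vs 35: take 30 from left. Merged: [4, 7, 8, 10, 16, 16, 17, 28, 30]
Compare 35 vs 35: take 35 from left. Merged: [4, 7, 8, 10, 16, 16, 17, 28, 30, 35]
Append remaining from right: [35]. Merged: [4, 7, 8, 10, 16, 16, 17, 28, 30, 35, 35]

Final merged array: [4, 7, 8, 10, 16, 16, 17, 28, 30, 35, 35]
Total comparisons: 10

The merged array is [4, 7, 8, 10, 16, 16, 17, 28, 30, 35, 35], requiring 10 comparisons. The merge step runs in O(n) time where n is the total number of elements.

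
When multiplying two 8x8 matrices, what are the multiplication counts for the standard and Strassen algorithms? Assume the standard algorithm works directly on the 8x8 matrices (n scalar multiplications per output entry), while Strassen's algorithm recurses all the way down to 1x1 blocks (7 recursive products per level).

Matrix multiplication for 8x8 matrices:

Standard algorithm: 8^3 = 512 multiplications
Strassen's algorithm: 7^(log2(8)) = 7^3 = 343 multiplications
Savings: 512 - 343 = 169 multiplications

Standard: 512 multiplications (8^3). Strassen: 343 multiplications (7^3). Strassen reduces 8 recursive multiplications to 7 at each level.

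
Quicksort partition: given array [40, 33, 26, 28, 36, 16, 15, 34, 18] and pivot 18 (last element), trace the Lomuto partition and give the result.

Lomuto partition with pivot = 18:

Initial array: [40, 33, 26, 28, 36, 16, 15, 34, 18]

arr[0]=40 > 18: no swap
arr[1]=33 > 18: no swap
arr[2]=26 > 18: no swap
arr[3]=28 > 18: no swap
arr[4]=36 > 18: no swap
arr[5]=16 <= 18: swap with position 0, array becomes [16, 33, 26, 28, 36, 40, 15, 34, 18]
arr[6]=15 <= 18: swap with position 1, array becomes [16, 15, 26, 28, 36, 40, 33, 34, 18]
arr[7]=34 > 18: no swap

Place pivot at position 2: [16, 15, 18, 28, 36, 40, 33, 34, 26]
Pivot position: 2

After partitioning with pivot 18, the array becomes [16, 15, 18, 28, 36, 40, 33, 34, 26]. The pivot is placed at index 2. All elements to the left of the pivot are <= 18, and all elements to the right are > 18.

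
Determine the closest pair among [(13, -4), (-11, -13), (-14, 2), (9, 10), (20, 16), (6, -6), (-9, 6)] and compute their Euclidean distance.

Computing all pairwise distances among 7 points:

d((13, -4), (-11, -13)) = 25.632
d((13, -4), (-14, 2)) = 27.6586
d((13, -4), (9, 10)) = 14.5602
d((13, -4), (20, 16)) = 21.1896
d((13, -4), (6, -6)) = 7.2801
d((13, -4), (-9, 6)) = 24.1661
d((-11, -13), (-14, 2)) = 15.2971
d((-11, -13), (9, 10)) = 30.4795
d((-11, -13), (20, 16)) = 42.45
d((-11, -13), (6, -6)) = 18.3848
d((-11, -13), (-9, 6)) = 19.105
d((-14, 2), (9, 10)) = 24.3516
d((-14, 2), (20, 16)) = 36.7696
d((-14, 2), (6, -6)) = 21.5407
d((-14, 2), (-9, 6)) = 6.4031 <-- minimum
d((9, 10), (20, 16)) = 12.53
d((9, 10), (6, -6)) = 16.2788
d((9, 10), (-9, 6)) = 18.4391
d((20, 16), (6, -6)) = 26.0768
d((20, 16), (-9, 6)) = 30.6757
d((6, -6), (-9, 6)) = 19.2094

Closest pair: (-14, 2) and (-9, 6) with distance 6.4031

The closest pair is (-14, 2) and (-9, 6) with Euclidean distance 6.4031. For 7 points, brute-force pairwise comparison is shown above. For large n, the divide-and-conquer algorithm (sort by x, recurse on halves, check the dividing strip) achieves O(n log n).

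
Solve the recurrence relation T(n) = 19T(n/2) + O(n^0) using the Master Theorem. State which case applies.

Master Theorem for T(n) = 19T(n/2) + O(n^0):

a = 19, b = 2, c = 0
log_b(a) = log_2(19) = 4.2479

Case 1: c = 0 < log_2(19) = 4.2479
T(n) = O(n^(log_2 19))

For T(n) = 19T(n/2) + O(n^0): log_2(19) = 4.2479. This is Case 1 of the Master Theorem (c < log_b(a), work dominated by leaves), giving O(n^(log_2 19)).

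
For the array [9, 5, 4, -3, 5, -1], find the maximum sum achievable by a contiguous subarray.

Using Kadane's algorithm on [9, 5, 4, -3, 5, -1]:

Scanning through the array:
Position 1 (value 5): max_ending_here = 14, max_so_far = 14
Position 2 (value 4): max_ending_here = 18, max_so_far = 18
Position 3 (value -3): max_ending_here = 15, max_so_far = 18
Position 4 (value 5): max_ending_here = 20, max_so_far = 20
Position 5 (value -1): max_ending_here = 19, max_so_far = 20

Maximum subarray: [9, 5, 4, -3, 5]
Maximum sum: 20

The maximum subarray is [9, 5, 4, -3, 5] with sum 20. This subarray runs from index 0 to index 4.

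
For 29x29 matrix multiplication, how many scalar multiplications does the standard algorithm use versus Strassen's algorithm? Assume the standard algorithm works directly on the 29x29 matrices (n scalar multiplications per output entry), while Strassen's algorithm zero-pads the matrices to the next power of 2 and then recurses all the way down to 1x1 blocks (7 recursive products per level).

Matrix multiplication for 29x29 matrices:

Strassen's algorithm requires power-of-2 dimensions. Pad 29x29 to 32x32 (next power of 2).

Standard algorithm: 29^3 = 24389 multiplications
Strassen's algorithm: 7^(log2(32)) = 7^5 = 16807 multiplications
Savings: 24389 - 16807 = 7582 multiplications

Standard: 24389 multiplications (29^3). Strassen: 16807 multiplications (7^5, after padding to 32x32). Strassen reduces 8 recursive multiplications to 7 at each level.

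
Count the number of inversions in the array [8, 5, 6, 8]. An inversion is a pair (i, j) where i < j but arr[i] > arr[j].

Finding inversions in [8, 5, 6, 8]:

(0, 1): arr[0]=8 > arr[1]=5
(0, 2): arr[0]=8 > arr[2]=6

Total inversions: 2

The array has 2 inversion(s): (0,1), (0,2). Each pair (i,j) satisfies i < j and arr[i] > arr[j].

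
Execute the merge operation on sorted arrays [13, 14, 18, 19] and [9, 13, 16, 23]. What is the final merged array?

Merging process:

Compare 13 vs 9: take 9 from right. Merged: [9]
Compare 13 vs 13: take 13 from left. Merged: [9, 13]
Compare 14 vs 13: take 13 from right. Merged: [9, 13, 13]
Compare 14 vs 16: take 14 from left. Merged: [9, 13, 13, 14]
Compare 18 vs 16: take 16 from right. Merged: [9, 13, 13, 14, 16]
Compare 18 vs 23: take 18 from left. Merged: [9, 13, 13, 14, 16, 18]
Compare 19 vs 23: take 19 from left. Merged: [9, 13, 13, 14, 16, 18, 19]
Append remaining from right: [23]. Merged: [9, 13, 13, 14, 16, 18, 19, 23]

Final merged array: [9, 13, 13, 14, 16, 18, 19, 23]
Total comparisons: 7

The merged array is [9, 13, 13, 14, 16, 18, 19, 23], requiring 7 comparisons. The merge step runs in O(n) time where n is the total number of elements.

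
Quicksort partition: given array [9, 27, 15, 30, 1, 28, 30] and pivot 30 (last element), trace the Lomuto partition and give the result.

Lomuto partition with pivot = 30:

Initial array: [9, 27, 15, 30, 1, 28, 30]

arr[0]=9 <= 30: swap with position 0, array becomes [9, 27, 15, 30, 1, 28, 30]
arr[1]=27 <= 30: swap with position 1, array becomes [9, 27, 15, 30, 1, 28, 30]
arr[2]=15 <= 30: swap with position 2, array becomes [9, 27, 15, 30, 1, 28, 30]
arr[3]=30 <= 30: swap with position 3, array becomes [9, 27, 15, 30, 1, 28, 30]
arr[4]=1 <= 30: swap with position 4, array becomes [9, 27, 15, 30, 1, 28, 30]
arr[5]=28 <= 30: swap with position 5, array becomes [9, 27, 15, 30, 1, 28, 30]

Place pivot at position 6: [9, 27, 15, 30, 1, 28, 30]
Pivot position: 6

After partitioning with pivot 30, the array becomes [9, 27, 15, 30, 1, 28, 30]. The pivot is placed at index 6. All elements to the left of the pivot are <= 30, and all elements to the right are > 30.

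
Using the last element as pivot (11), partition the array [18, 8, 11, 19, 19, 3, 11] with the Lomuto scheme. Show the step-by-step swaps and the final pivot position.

Lomuto partition with pivot = 11:

Initial array: [18, 8, 11, 19, 19, 3, 11]

arr[0]=18 > 11: no swap
arr[1]=8 <= 11: swap with position 0, array becomes [8, 18, 11, 19, 19, 3, 11]
arr[2]=11 <= 11: swap with position 1, array becomes [8, 11, 18, 19, 19, 3, 11]
arr[3]=19 > 11: no swap
arr[4]=19 > 11: no swap
arr[5]=3 <= 11: swap with position 2, array becomes [8, 11, 3, 19, 19, 18, 11]

Place pivot at position 3: [8, 11, 3, 11, 19, 18, 19]
Pivot position: 3

After partitioning with pivot 11, the array becomes [8, 11, 3, 11, 19, 18, 19]. The pivot is placed at index 3. All elements to the left of the pivot are <= 11, and all elements to the right are > 11.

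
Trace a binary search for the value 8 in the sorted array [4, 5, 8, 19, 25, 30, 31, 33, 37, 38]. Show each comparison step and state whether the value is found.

Binary search for 8 in [4, 5, 8, 19, 25, 30, 31, 33, 37, 38]:

lo=0, hi=9, mid=4, arr[mid]=25 -> 25 > 8, search left half
lo=0, hi=3, mid=1, arr[mid]=5 -> 5 < 8, search right half
lo=2, hi=3, mid=2, arr[mid]=8 -> Found target at index 2!

Binary search finds 8 at index 2 after 3 comparisons. The search repeatedly halves the search space by comparing with the middle element.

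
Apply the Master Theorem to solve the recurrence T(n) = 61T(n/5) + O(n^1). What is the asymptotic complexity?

Master Theorem for T(n) = 61T(n/5) + O(n^1):

a = 61, b = 5, c = 1
log_b(a) = log_5(61) = 2.5542

Case 1: c = 1 < log_5(61) = 2.5542
T(n) = O(n^(log_5 61))

For T(n) = 61T(n/5) + O(n^1): log_5(61) = 2.5542. This is Case 1 of the Master Theorem (c < log_b(a), work dominated by leaves), giving O(n^(log_5 61)).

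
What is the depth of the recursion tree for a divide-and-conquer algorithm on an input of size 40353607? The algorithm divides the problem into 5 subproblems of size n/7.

For divide and conquer with division factor 7:

Problem sizes at each level:
Level 0: 40353607
Level 1: 5764801
Level 2: 823543
Level 3: 117649
Level 4: 16807
Level 5: 2401
Level 6: 343
Level 7: 49
Level 8: 7
Level 9: 1

The root is level 0 and the size-1 base case is level 9 (the tree spans levels 0 through 9, i.e. 10 levels counting the root), so the depth is the number of divisions: log_7(40353607) = 9

The recursion tree depth is log_7(40353607) = 9. At each level, the problem size is divided by 7, so it takes 9 divisions to reduce to a base case of size 1. The algorithm makes 5 recursive calls at each level.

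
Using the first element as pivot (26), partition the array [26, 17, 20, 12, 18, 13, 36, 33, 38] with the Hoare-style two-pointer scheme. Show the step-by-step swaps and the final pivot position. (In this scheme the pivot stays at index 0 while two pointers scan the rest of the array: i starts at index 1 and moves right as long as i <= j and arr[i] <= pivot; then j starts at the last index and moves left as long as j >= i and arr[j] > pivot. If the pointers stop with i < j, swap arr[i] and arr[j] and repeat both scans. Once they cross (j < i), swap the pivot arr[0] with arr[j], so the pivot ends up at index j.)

Hoare-style two-pointer partition with pivot = 26:

Initial array: [26, 17, 20, 12, 18, 13, 36, 33, 38]

Pointers start at i = 1, j = 8.
i ends at 6, j ends at 5: the pointers have crossed (j < i), so scanning stops.

Swap pivot arr[0] with arr[5] to place pivot at position 5: [13, 17, 20, 12, 18, 26, 36, 33, 38]
Pivot position: 5

After partitioning with pivot 26, the array becomes [13, 17, 20, 12, 18, 26, 36, 33, 38]. The pivot is placed at index 5. All elements to the left of the pivot are <= 26, and all elements to the right are > 26.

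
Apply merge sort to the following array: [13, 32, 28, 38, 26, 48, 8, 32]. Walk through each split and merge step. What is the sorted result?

Merge sort trace:

Split: [13, 32, 28, 38, 26, 48, 8, 32] -> [13, 32, 28, 38] and [26, 48, 8, 32]
  Split: [13, 32, 28, 38] -> [13, 32] and [28, 38]
    Split: [13, 32] -> [13] and [32]
    Merge: [13] + [32] -> [13, 32]
    Split: [28, 38] -> [28] and [38]
    Merge: [28] + [38] -> [28, 38]
  Merge: [13, 32] + [28, 38] -> [13, 28, 32, 38]
  Split: [26, 48, 8, 32] -> [26, 48] and [8, 32]
    Split: [26, 48] -> [26] and [48]
    Merge: [26] + [48] -> [26, 48]
    Split: [8, 32] -> [8] and [32]
    Merge: [8] + [32] -> [8, 32]
  Merge: [26, 48] + [8, 32] -> [8, 26, 32, 48]
Merge: [13, 28, 32, 38] + [8, 26, 32, 48] -> [8, 13, 26, 28, 32, 32, 38, 48]

Final sorted array: [8, 13, 26, 28, 32, 32, 38, 48]

The merge sort proceeds by recursively splitting the array and merging sorted halves.
After all merges, the sorted array is [8, 13, 26, 28, 32, 32, 38, 48].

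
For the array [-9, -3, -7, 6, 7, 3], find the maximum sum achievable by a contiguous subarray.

Using Kadane's algorithm on [-9, -3, -7, 6, 7, 3]:

Scanning through the array:
Position 1 (value -3): max_ending_here = -3, max_so_far = -3
Position 2 (value -7): max_ending_here = -7, max_so_far = -3
Position 3 (value 6): max_ending_here = 6, max_so_far = 6
Position 4 (value 7): max_ending_here = 13, max_so_far = 13
Position 5 (value 3): max_ending_here = 16, max_so_far = 16

Maximum subarray: [6, 7, 3]
Maximum sum: 16

The maximum subarray is [6, 7, 3] with sum 16. This subarray runs from index 3 to index 5.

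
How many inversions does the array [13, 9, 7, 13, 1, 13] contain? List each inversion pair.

Finding inversions in [13, 9, 7, 13, 1, 13]:

(0, 1): arr[0]=13 > arr[1]=9
(0, 2): arr[0]=13 > arr[2]=7
(0, 4): arr[0]=13 > arr[4]=1
(1, 2): arr[1]=9 > arr[2]=7
(1, 4): arr[1]=9 > arr[4]=1
(2, 4): arr[2]=7 > arr[4]=1
(3, 4): arr[3]=13 > arr[4]=1

Total inversions: 7

The array has 7 inversion(s): (0,1), (0,2), (0,4), (1,2), (1,4), (2,4), (3,4). Each pair (i,j) satisfies i < j and arr[i] > arr[j].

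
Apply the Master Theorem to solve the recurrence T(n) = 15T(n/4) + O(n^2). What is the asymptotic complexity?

Master Theorem for T(n) = 15T(n/4) + O(n^2):

a = 15, b = 4, c = 2
log_b(a) = log_4(15) = 1.9534

Case 3: c = 2 > log_4(15) = 1.9534
T(n) = O(n^2) = O(n^2)

For T(n) = 15T(n/4) + O(n^2): log_4(15) = 1.9534. This is Case 3 of the Master Theorem (c > log_b(a), work dominated by root), giving O(n^2).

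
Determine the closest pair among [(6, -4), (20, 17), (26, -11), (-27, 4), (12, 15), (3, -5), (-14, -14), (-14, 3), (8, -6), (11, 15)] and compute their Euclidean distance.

Computing all pairwise distances among 10 points:

d((6, -4), (20, 17)) = 25.2389
d((6, -4), (26, -11)) = 21.1896
d((6, -4), (-27, 4)) = 33.9559
d((6, -4), (12, 15)) = 19.9249
d((6, -4), (3, -5)) = 3.1623
d((6, -4), (-14, -14)) = 22.3607
d((6, -4), (-14, 3)) = 21.1896
d((6, -4), (8, -6)) = 2.8284
d((6, -4), (11, 15)) = 19.6469
d((20, 17), (26, -11)) = 28.6356
d((20, 17), (-27, 4)) = 48.7647
d((20, 17), (12, 15)) = 8.2462
d((20, 17), (3, -5)) = 27.8029
d((20, 17), (-14, -14)) = 46.0109
d((20, 17), (-14, 3)) = 36.7696
d((20, 17), (8, -6)) = 25.9422
d((20, 17), (11, 15)) = 9.2195
d((26, -11), (-27, 4)) = 55.0818
d((26, -11), (12, 15)) = 29.5296
d((26, -11), (3, -5)) = 23.7697
d((26, -11), (-14, -14)) = 40.1123
d((26, -11), (-14, 3)) = 42.3792
d((26, -11), (8, -6)) = 18.6815
d((26, -11), (11, 15)) = 30.0167
d((-27, 4), (12, 15)) = 40.5216
d((-27, 4), (3, -5)) = 31.3209
d((-27, 4), (-14, -14)) = 22.2036
d((-27, 4), (-14, 3)) = 13.0384
d((-27, 4), (8, -6)) = 36.4005
d((-27, 4), (11, 15)) = 39.5601
d((12, 15), (3, -5)) = 21.9317
d((12, 15), (-14, -14)) = 38.9487
d((12, 15), (-14, 3)) = 28.6356
d((12, 15), (8, -6)) = 21.3776
d((12, 15), (11, 15)) = 1.0 <-- minimum
d((3, -5), (-14, -14)) = 19.2354
d((3, -5), (-14, 3)) = 18.7883
d((3, -5), (8, -6)) = 5.099
d((3, -5), (11, 15)) = 21.5407
d((-14, -14), (-14, 3)) = 17.0
d((-14, -14), (8, -6)) = 23.4094
d((-14, -14), (11, 15)) = 38.2884
d((-14, 3), (8, -6)) = 23.7697
d((-14, 3), (11, 15)) = 27.7308
d((8, -6), (11, 15)) = 21.2132

Closest pair: (12, 15) and (11, 15) with distance 1.0

The closest pair is (12, 15) and (11, 15) with Euclidean distance 1.0. For 10 points, brute-force pairwise comparison is shown above. For large n, the divide-and-conquer algorithm (sort by x, recurse on halves, check the dividing strip) achieves O(n log n).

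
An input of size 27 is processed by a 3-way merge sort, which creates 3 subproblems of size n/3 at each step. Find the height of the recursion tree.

For divide and conquer with division factor 3:

Problem sizes at each level:
Level 0: 27
Level 1: 9
Level 2: 3
Level 3: 1

The root is level 0 and the size-1 base case is level 3 (the tree spans levels 0 through 3, i.e. 4 levels counting the root), so the depth is the number of divisions: log_3(27) = 3

The recursion tree depth is log_3(27) = 3. At each level, the problem size is divided by 3, so it takes 3 divisions to reduce to a base case of size 1. The algorithm makes 3 recursive calls at each level.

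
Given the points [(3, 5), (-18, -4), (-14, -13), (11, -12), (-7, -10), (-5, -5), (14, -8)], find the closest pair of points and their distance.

Computing all pairwise distances among 7 points:

d((3, 5), (-18, -4)) = 22.8473
d((3, 5), (-14, -13)) = 24.7588
d((3, 5), (11, -12)) = 18.7883
d((3, 5), (-7, -10)) = 18.0278
d((3, 5), (-5, -5)) = 12.8062
d((3, 5), (14, -8)) = 17.0294
d((-18, -4), (-14, -13)) = 9.8489
d((-18, -4), (11, -12)) = 30.0832
d((-18, -4), (-7, -10)) = 12.53
d((-18, -4), (-5, -5)) = 13.0384
d((-18, -4), (14, -8)) = 32.249
d((-14, -13), (11, -12)) = 25.02
d((-14, -13), (-7, -10)) = 7.6158
d((-14, -13), (-5, -5)) = 12.0416
d((-14, -13), (14, -8)) = 28.4429
d((11, -12), (-7, -10)) = 18.1108
d((11, -12), (-5, -5)) = 17.4642
d((11, -12), (14, -8)) = 5.0 <-- minimum
d((-7, -10), (-5, -5)) = 5.3852
d((-7, -10), (14, -8)) = 21.095
d((-5, -5), (14, -8)) = 19.2354

Closest pair: (11, -12) and (14, -8) with distance 5.0

The closest pair is (11, -12) and (14, -8) with Euclidean distance 5.0. For 7 points, brute-force pairwise comparison is shown above. For large n, the divide-and-conquer algorithm (sort by x, recurse on halves, check the dividing strip) achieves O(n log n).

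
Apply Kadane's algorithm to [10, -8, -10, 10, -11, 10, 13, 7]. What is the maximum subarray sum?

Using Kadane's algorithm on [10, -8, -10, 10, -11, 10, 13, 7]:

Scanning through the array:
Position 1 (value -8): max_ending_here = 2, max_so_far = 10
Position 2 (value -10): max_ending_here = -8, max_so_far = 10
Position 3 (value 10): max_ending_here = 10, max_so_far = 10
Position 4 (value -11): max_ending_here = -1, max_so_far = 10
Position 5 (value 10): max_ending_here = 10, max_so_far = 10
Position 6 (value 13): max_ending_here = 23, max_so_far = 23
Position 7 (value 7): max_ending_here = 30, max_so_far = 30

Maximum subarray: [10, 13, 7]
Maximum sum: 30

The maximum subarray is [10, 13, 7] with sum 30. This subarray runs from index 5 to index 7.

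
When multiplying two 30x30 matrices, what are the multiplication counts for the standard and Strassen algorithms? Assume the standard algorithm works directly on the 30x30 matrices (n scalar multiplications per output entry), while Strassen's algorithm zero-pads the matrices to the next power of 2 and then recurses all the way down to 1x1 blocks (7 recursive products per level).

Matrix multiplication for 30x30 matrices:

Strassen's algorithm requires power-of-2 dimensions. Pad 30x30 to 32x32 (next power of 2).

Standard algorithm: 30^3 = 27000 multiplications
Strassen's algorithm: 7^(log2(32)) = 7^5 = 16807 multiplications
Savings: 27000 - 16807 = 10193 multiplications

Standard: 27000 multiplications (30^3). Strassen: 16807 multiplications (7^5, after padding to 32x32). Strassen reduces 8 recursive multiplications to 7 at each level.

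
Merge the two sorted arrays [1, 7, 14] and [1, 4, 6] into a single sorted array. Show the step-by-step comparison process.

Merging process:

Compare 1 vs 1: take 1 from left. Merged: [1]
Compare 7 vs 1: take 1 from right. Merged: [1, 1]
Compare 7 vs 4: take 4 from right. Merged: [1, 1, 4]
Compare 7 vs 6: take 6 from right. Merged: [1, 1, 4, 6]
Append remaining from left: [7, 14]. Merged: [1, 1, 4, 6, 7, 14]

Final merged array: [1, 1, 4, 6, 7, 14]
Total comparisons: 4

The merged array is [1, 1, 4, 6, 7, 14], requiring 4 comparisons. The merge step runs in O(n) time where n is the total number of elements.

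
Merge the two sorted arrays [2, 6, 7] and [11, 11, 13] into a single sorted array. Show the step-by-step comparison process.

Merging process:

Compare 2 vs 11: take 2 from left. Merged: [2]
Compare 6 vs 11: take 6 from left. Merged: [2, 6]
Compare 7 vs 11: take 7 from left. Merged: [2, 6, 7]
Append remaining from right: [11, 11, 13]. Merged: [2, 6, 7, 11, 11, 13]

Final merged array: [2, 6, 7, 11, 11, 13]
Total comparisons: 3

The merged array is [2, 6, 7, 11, 11, 13], requiring 3 comparisons. The merge step runs in O(n) time where n is the total number of elements.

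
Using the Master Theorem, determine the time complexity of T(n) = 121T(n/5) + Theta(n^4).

Master Theorem for T(n) = 121T(n/5) + O(n^4):

a = 121, b = 5, c = 4
log_b(a) = log_5(121) = 2.9798

Case 3: c = 4 > log_5(121) = 2.9798
T(n) = O(n^4) = O(n^4)

For T(n) = 121T(n/5) + O(n^4): log_5(121) = 2.9798. This is Case 3 of the Master Theorem (c > log_b(a), work dominated by root), giving O(n^4).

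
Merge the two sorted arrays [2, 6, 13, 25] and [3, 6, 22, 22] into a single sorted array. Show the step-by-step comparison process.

Merging process:

Compare 2 vs 3: take 2 from left. Merged: [2]
Compare 6 vs 3: take 3 from right. Merged: [2, 3]
Compare 6 vs 6: take 6 from left. Merged: [2, 3, 6]
Compare 13 vs 6: take 6 from right. Merged: [2, 3, 6, 6]
Compare 13 vs 22: take 13 from left. Merged: [2, 3, 6, 6, 13]
Compare 25 vs 22: take 22 from right. Merged: [2, 3, 6, 6, 13, 22]
Compare 25 vs 22: take 22 from right. Merged: [2, 3, 6, 6, 13, 22, 22]
Append remaining from left: [25]. Merged: [2, 3, 6, 6, 13, 22, 22, 25]

Final merged array: [2, 3, 6, 6, 13, 22, 22, 25]
Total comparisons: 7

The merged array is [2, 3, 6, 6, 13, 22, 22, 25], requiring 7 comparisons. The merge step runs in O(n) time where n is the total number of elements.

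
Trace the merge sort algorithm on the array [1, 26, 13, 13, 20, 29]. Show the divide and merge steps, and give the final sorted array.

Merge sort trace:

Split: [1, 26, 13, 13, 20, 29] -> [1, 26, 13] and [13, 20, 29]
  Split: [1, 26, 13] -> [1] and [26, 13]
    Split: [26, 13] -> [26] and [13]
    Merge: [26] + [13] -> [13, 26]
  Merge: [1] + [13, 26] -> [1, 13, 26]
  Split: [13, 20, 29] -> [13] and [20, 29]
    Split: [20, 29] -> [20] and [29]
    Merge: [20] + [29] -> [20, 29]
  Merge: [13] + [20, 29] -> [13, 20, 29]
Merge: [1, 13, 26] + [13, 20, 29] -> [1, 13, 13, 20, 26, 29]

Final sorted array: [1, 13, 13, 20, 26, 29]

The merge sort proceeds by recursively splitting the array and merging sorted halves.
After all merges, the sorted array is [1, 13, 13, 20, 26, 29].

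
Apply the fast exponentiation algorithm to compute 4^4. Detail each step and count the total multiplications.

Computing 4^4 by squaring (build up from 4^1; each line after the first costs one multiplication):

4^1 = 4
4^2 = (4^1)^2 = 4^2 = 16
4^4 = (4^2)^2 = 16^2 = 256

Result: 256
Multiplications needed: 2 (2 lines after 4^1)

4^4 = 256. Using exponentiation by squaring, this requires 2 multiplications. The key idea: if the exponent is even, square the half-power; if odd, multiply by the base once.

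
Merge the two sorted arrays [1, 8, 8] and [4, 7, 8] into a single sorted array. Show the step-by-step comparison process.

Merging process:

Compare 1 vs 4: take 1 from left. Merged: [1]
Compare 8 vs 4: take 4 from right. Merged: [1, 4]
Compare 8 vs 7: take 7 from right. Merged: [1, 4, 7]
Compare 8 vs 8: take 8 from left. Merged: [1, 4, 7, 8]
Compare 8 vs 8: take 8 from left. Merged: [1, 4, 7, 8, 8]
Append remaining from right: [8]. Merged: [1, 4, 7, 8, 8, 8]

Final merged array: [1, 4, 7, 8, 8, 8]
Total comparisons: 5

The merged array is [1, 4, 7, 8, 8, 8], requiring 5 comparisons. The merge step runs in O(n) time where n is the total number of elements.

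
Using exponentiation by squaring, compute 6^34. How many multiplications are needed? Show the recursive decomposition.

Computing 6^34 by squaring (build up from 6^1; each line after the first costs one multiplication):

6^1 = 6
6^2 = (6^1)^2 = 6^2 = 36
6^4 = (6^2)^2 = 36^2 = 1296
6^8 = (6^4)^2 = 1296^2 = 1679616
6^16 = (6^8)^2 = 1679616^2 = 2821109907456
6^17 = 6 * 6^16 = 6 * 2821109907456 = 16926659444736
6^34 = (6^17)^2 = 16926659444736^2 = 286511799958070431838109696

Result: 286511799958070431838109696
Multiplications needed: 6 (6 lines after 6^1)

6^34 = 286511799958070431838109696. Using exponentiation by squaring, this requires 6 multiplications. The key idea: if the exponent is even, square the half-power; if odd, multiply by the base once.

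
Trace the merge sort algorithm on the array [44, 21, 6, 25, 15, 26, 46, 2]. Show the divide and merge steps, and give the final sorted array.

Merge sort trace:

Split: [44, 21, 6, 25, 15, 26, 46, 2] -> [44, 21, 6, 25] and [15, 26, 46, 2]
  Split: [44, 21, 6, 25] -> [44, 21] and [6, 25]
    Split: [44, 21] -> [44] and [21]
    Merge: [44] + [21] -> [21, 44]
    Split: [6, 25] -> [6] and [25]
    Merge: [6] + [25] -> [6, 25]
  Merge: [21, 44] + [6, 25] -> [6, 21, 25, 44]
  Split: [15, 26, 46, 2] -> [15, 26] and [46, 2]
    Split: [15, 26] -> [15] and [26]
    Merge: [15] + [26] -> [15, 26]
    Split: [46, 2] -> [46] and [2]
    Merge: [46] + [2] -> [2, 46]
  Merge: [15, 26] + [2, 46] -> [2, 15, 26, 46]
Merge: [6, 21, 25, 44] + [2, 15, 26, 46] -> [2, 6, 15, 21, 25, 26, 44, 46]

Final sorted array: [2, 6, 15, 21, 25, 26, 44, 46]

The merge sort proceeds by recursively splitting the array and merging sorted halves.
After all merges, the sorted array is [2, 6, 15, 21, 25, 26, 44, 46].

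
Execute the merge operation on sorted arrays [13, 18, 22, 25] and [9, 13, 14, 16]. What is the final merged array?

Merging process:

Compare 13 vs 9: take 9 from right. Merged: [9]
Compare 13 vs 13: take 13 from left. Merged: [9, 13]
Compare 18 vs 13: take 13 from right. Merged: [9, 13, 13]
Compare 18 vs 14: take 14 from right. Merged: [9, 13, 13, 14]
Compare 18 vs 16: take 16 from right. Merged: [9, 13, 13, 14, 16]
Append remaining from left: [18, 22, 25]. Merged: [9, 13, 13, 14, 16, 18, 22, 25]

Final merged array: [9, 13, 13, 14, 16, 18, 22, 25]
Total comparisons: 5

The merged array is [9, 13, 13, 14, 16, 18, 22, 25], requiring 5 comparisons. The merge step runs in O(n) time where n is the total number of elements.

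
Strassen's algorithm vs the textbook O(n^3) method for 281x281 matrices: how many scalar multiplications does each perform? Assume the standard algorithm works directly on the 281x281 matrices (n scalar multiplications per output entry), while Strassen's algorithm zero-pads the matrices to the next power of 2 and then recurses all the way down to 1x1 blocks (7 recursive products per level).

Matrix multiplication for 281x281 matrices:

Strassen's algorithm requires power-of-2 dimensions. Pad 281x281 to 512x512 (next power of 2).

Standard algorithm: 281^3 = 22188041 multiplications
Strassen's algorithm: 7^(log2(512)) = 7^9 = 40353607 multiplications
Difference: 22188041 - 40353607 = -18165566 (Strassen uses MORE here due to padding overhead — for small or just-over-power-of-2 n, padding can outweigh the per-level savings)

Standard: 22188041 multiplications (281^3). Strassen: 40353607 multiplications (7^9, after padding to 512x512). Strassen reduces 8 recursive multiplications to 7 at each level.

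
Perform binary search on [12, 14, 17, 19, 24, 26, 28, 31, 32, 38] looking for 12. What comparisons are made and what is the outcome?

Binary search for 12 in [12, 14, 17, 19, 24, 26, 28, 31, 32, 38]:

lo=0, hi=9, mid=4, arr[mid]=24 -> 24 > 12, search left half
lo=0, hi=3, mid=1, arr[mid]=14 -> 14 > 12, search left half
lo=0, hi=0, mid=0, arr[mid]=12 -> Found target at index 0!

Binary search finds 12 at index 0 after 3 comparisons. The search repeatedly halves the search space by comparing with the middle element.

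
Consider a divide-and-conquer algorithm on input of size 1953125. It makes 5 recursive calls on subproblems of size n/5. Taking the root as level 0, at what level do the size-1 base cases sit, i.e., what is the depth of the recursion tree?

For divide and conquer with division factor 5:

Problem sizes at each level:
Level 0: 1953125
Level 1: 390625
Level 2: 78125
Level 3: 15625
Level 4: 3125
Level 5: 625
Level 6: 125
Level 7: 25
Level 8: 5
Level 9: 1

The root is level 0 and the size-1 base case is level 9 (the tree spans levels 0 through 9, i.e. 10 levels counting the root), so the depth is the number of divisions: log_5(1953125) = 9

The recursion tree depth is log_5(1953125) = 9. At each level, the problem size is divided by 5, so it takes 9 divisions to reduce to a base case of size 1. The algorithm makes 5 recursive calls at each level.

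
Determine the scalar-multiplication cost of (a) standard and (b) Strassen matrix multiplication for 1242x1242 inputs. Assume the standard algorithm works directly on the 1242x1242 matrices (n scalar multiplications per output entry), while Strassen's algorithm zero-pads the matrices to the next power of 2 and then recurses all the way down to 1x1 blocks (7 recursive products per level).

Matrix multiplication for 1242x1242 matrices:

Strassen's algorithm requires power-of-2 dimensions. Pad 1242x1242 to 2048x2048 (next power of 2).

Standard algorithm: 1242^3 = 1915864488 multiplications
Strassen's algorithm: 7^(log2(2048)) = 7^11 = 1977326743 multiplications
Difference: 1915864488 - 1977326743 = -61462255 (Strassen uses MORE here due to padding overhead — for small or just-over-power-of-2 n, padding can outweigh the per-level savings)

Standard: 1915864488 multiplications (1242^3). Strassen: 1977326743 multiplications (7^11, after padding to 2048x2048). Strassen reduces 8 recursive multiplications to 7 at each level.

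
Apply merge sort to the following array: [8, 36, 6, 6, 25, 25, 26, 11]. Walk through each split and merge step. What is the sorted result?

Merge sort trace:

Split: [8, 36, 6, 6, 25, 25, 26, 11] -> [8, 36, 6, 6] and [25, 25, 26, 11]
  Split: [8, 36, 6, 6] -> [8, 36] and [6, 6]
    Split: [8, 36] -> [8] and [36]
    Merge: [8] + [36] -> [8, 36]
    Split: [6, 6] -> [6] and [6]
    Merge: [6] + [6] -> [6, 6]
  Merge: [8, 36] + [6, 6] -> [6, 6, 8, 36]
  Split: [25, 25, 26, 11] -> [25, 25] and [26, 11]
    Split: [25, 25] -> [25] and [25]
    Merge: [25] + [25] -> [25, 25]
    Split: [26, 11] -> [26] and [11]
    Merge: [26] + [11] -> [11, 26]
  Merge: [25, 25] + [11, 26] -> [11, 25, 25, 26]
Merge: [6, 6, 8, 36] + [11, 25, 25, 26] -> [6, 6, 8, 11, 25, 25, 26, 36]

Final sorted array: [6, 6, 8, 11, 25, 25, 26, 36]

The merge sort proceeds by recursively splitting the array and merging sorted halves.
After all merges, the sorted array is [6, 6, 8, 11, 25, 25, 26, 36].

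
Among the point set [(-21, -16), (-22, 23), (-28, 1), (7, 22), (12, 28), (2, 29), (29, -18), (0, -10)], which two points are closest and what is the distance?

Computing all pairwise distances among 8 points:

d((-21, -16), (-22, 23)) = 39.0128
d((-21, -16), (-28, 1)) = 18.3848
d((-21, -16), (7, 22)) = 47.2017
d((-21, -16), (12, 28)) = 55.0
d((-21, -16), (2, 29)) = 50.5371
d((-21, -16), (29, -18)) = 50.04
d((-21, -16), (0, -10)) = 21.8403
d((-22, 23), (-28, 1)) = 22.8035
d((-22, 23), (7, 22)) = 29.0172
d((-22, 23), (12, 28)) = 34.3657
d((-22, 23), (2, 29)) = 24.7386
d((-22, 23), (29, -18)) = 65.437
d((-22, 23), (0, -10)) = 39.6611
d((-28, 1), (7, 22)) = 40.8167
d((-28, 1), (12, 28)) = 48.2597
d((-28, 1), (2, 29)) = 41.0366
d((-28, 1), (29, -18)) = 60.0833
d((-28, 1), (0, -10)) = 30.0832
d((7, 22), (12, 28)) = 7.8102 <-- minimum
d((7, 22), (2, 29)) = 8.6023
d((7, 22), (29, -18)) = 45.6508
d((7, 22), (0, -10)) = 32.7567
d((12, 28), (2, 29)) = 10.0499
d((12, 28), (29, -18)) = 49.0408
d((12, 28), (0, -10)) = 39.8497
d((2, 29), (29, -18)) = 54.2033
d((2, 29), (0, -10)) = 39.0512
d((29, -18), (0, -10)) = 30.0832

Closest pair: (7, 22) and (12, 28) with distance 7.8102

The closest pair is (7, 22) and (12, 28) with Euclidean distance 7.8102. For 8 points, brute-force pairwise comparison is shown above. For large n, the divide-and-conquer algorithm (sort by x, recurse on halves, check the dividing strip) achieves O(n log n).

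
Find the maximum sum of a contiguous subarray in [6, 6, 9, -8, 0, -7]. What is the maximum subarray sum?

Using Kadane's algorithm on [6, 6, 9, -8, 0, -7]:

Scanning through the array:
Position 1 (value 6): max_ending_here = 12, max_so_far = 12
Position 2 (value 9): max_ending_here = 21, max_so_far = 21
Position 3 (value -8): max_ending_here = 13, max_so_far = 21
Position 4 (value 0): max_ending_here = 13, max_so_far = 21
Position 5 (value -7): max_ending_here = 6, max_so_far = 21

Maximum subarray: [6, 6, 9]
Maximum sum: 21

The maximum subarray is [6, 6, 9] with sum 21. This subarray runs from index 0 to index 2.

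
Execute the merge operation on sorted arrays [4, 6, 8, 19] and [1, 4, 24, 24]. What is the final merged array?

Merging process:

Compare 4 vs 1: take 1 from right. Merged: [1]
Compare 4 vs 4: take 4 from left. Merged: [1, 4]
Compare 6 vs 4: take 4 from right. Merged: [1, 4, 4]
Compare 6 vs 24: take 6 from left. Merged: [1, 4, 4, 6]
Compare 8 vs 24: take 8 from left. Merged: [1, 4, 4, 6, 8]
Compare 19 vs 24: take 19 from left. Merged: [1, 4, 4, 6, 8, 19]
Append remaining from right: [24, 24]. Merged: [1, 4, 4, 6, 8, 19, 24, 24]

Final merged array: [1, 4, 4, 6, 8, 19, 24, 24]
Total comparisons: 6

The merged array is [1, 4, 4, 6, 8, 19, 24, 24], requiring 6 comparisons. The merge step runs in O(n) time where n is the total number of elements.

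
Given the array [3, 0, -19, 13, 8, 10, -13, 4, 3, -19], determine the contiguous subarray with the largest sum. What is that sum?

Using Kadane's algorithm on [3, 0, -19, 13, 8, 10, -13, 4, 3, -19]:

Scanning through the array:
Position 1 (value 0): max_ending_here = 3, max_so_far = 3
Position 2 (value -19): max_ending_here = -16, max_so_far = 3
Position 3 (value 13): max_ending_here = 13, max_so_far = 13
Position 4 (value 8): max_ending_here = 21, max_so_far = 21
Position 5 (value 10): max_ending_here = 31, max_so_far = 31
Position 6 (value -13): max_ending_here = 18, max_so_far = 31
Position 7 (value 4): max_ending_here = 22, max_so_far = 31
Position 8 (value 3): max_ending_here = 25, max_so_far = 31
Position 9 (value -19): max_ending_here = 6, max_so_far = 31

Maximum subarray: [13, 8, 10]
Maximum sum: 31

The maximum subarray is [13, 8, 10] with sum 31. This subarray runs from index 3 to index 5.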